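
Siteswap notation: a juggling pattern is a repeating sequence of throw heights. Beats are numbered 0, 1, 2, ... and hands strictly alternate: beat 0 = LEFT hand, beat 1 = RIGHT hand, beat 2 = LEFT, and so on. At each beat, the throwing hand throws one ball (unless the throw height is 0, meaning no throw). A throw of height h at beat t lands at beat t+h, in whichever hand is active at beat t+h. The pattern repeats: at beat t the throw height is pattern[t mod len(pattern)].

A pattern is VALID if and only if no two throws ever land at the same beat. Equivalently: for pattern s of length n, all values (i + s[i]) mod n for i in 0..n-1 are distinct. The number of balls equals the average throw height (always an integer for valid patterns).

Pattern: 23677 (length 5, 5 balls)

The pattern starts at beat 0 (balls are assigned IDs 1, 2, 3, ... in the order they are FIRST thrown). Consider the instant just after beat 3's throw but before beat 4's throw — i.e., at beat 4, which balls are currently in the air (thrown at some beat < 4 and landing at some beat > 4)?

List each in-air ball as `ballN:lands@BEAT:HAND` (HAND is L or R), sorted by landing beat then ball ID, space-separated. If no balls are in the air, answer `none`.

Answer: ball1:lands@8:L ball3:lands@10:L

Derivation:
Beat 0 (L): throw ball1 h=2 -> lands@2:L; in-air after throw: [b1@2:L]
Beat 1 (R): throw ball2 h=3 -> lands@4:L; in-air after throw: [b1@2:L b2@4:L]
Beat 2 (L): throw ball1 h=6 -> lands@8:L; in-air after throw: [b2@4:L b1@8:L]
Beat 3 (R): throw ball3 h=7 -> lands@10:L; in-air after throw: [b2@4:L b1@8:L b3@10:L]
Beat 4 (L): throw ball2 h=7 -> lands@11:R; in-air after throw: [b1@8:L b3@10:L b2@11:R]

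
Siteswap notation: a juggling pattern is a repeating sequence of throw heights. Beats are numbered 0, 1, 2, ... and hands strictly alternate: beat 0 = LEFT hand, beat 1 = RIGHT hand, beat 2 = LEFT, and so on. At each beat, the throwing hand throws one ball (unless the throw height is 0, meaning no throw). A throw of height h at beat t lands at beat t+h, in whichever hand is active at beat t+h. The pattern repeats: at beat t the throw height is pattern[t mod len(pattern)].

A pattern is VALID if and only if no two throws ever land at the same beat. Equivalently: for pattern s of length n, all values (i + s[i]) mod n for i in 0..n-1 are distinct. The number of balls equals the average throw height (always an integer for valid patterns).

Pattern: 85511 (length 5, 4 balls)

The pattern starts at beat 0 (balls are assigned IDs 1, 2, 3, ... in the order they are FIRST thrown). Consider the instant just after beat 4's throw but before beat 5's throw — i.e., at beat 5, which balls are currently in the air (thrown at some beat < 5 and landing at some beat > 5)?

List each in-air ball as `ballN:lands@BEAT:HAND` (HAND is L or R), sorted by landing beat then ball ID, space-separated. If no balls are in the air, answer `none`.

Answer: ball2:lands@6:L ball3:lands@7:R ball1:lands@8:L

Derivation:
Beat 0 (L): throw ball1 h=8 -> lands@8:L; in-air after throw: [b1@8:L]
Beat 1 (R): throw ball2 h=5 -> lands@6:L; in-air after throw: [b2@6:L b1@8:L]
Beat 2 (L): throw ball3 h=5 -> lands@7:R; in-air after throw: [b2@6:L b3@7:R b1@8:L]
Beat 3 (R): throw ball4 h=1 -> lands@4:L; in-air after throw: [b4@4:L b2@6:L b3@7:R b1@8:L]
Beat 4 (L): throw ball4 h=1 -> lands@5:R; in-air after throw: [b4@5:R b2@6:L b3@7:R b1@8:L]
Beat 5 (R): throw ball4 h=8 -> lands@13:R; in-air after throw: [b2@6:L b3@7:R b1@8:L b4@13:R]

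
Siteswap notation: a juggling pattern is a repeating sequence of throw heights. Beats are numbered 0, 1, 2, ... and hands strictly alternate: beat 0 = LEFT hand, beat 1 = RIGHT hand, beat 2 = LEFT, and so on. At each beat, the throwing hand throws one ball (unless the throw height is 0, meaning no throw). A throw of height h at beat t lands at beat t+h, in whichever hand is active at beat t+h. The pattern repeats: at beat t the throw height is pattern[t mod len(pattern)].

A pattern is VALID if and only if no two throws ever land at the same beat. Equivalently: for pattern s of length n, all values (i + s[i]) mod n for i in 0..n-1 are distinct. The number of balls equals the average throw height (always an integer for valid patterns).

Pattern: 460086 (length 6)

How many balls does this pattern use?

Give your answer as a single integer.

Pattern = [4, 6, 0, 0, 8, 6], length n = 6
  position 0: throw height = 4, running sum = 4
  position 1: throw height = 6, running sum = 10
  position 2: throw height = 0, running sum = 10
  position 3: throw height = 0, running sum = 10
  position 4: throw height = 8, running sum = 18
  position 5: throw height = 6, running sum = 24
Total sum = 24; balls = sum / n = 24 / 6 = 4

Answer: 4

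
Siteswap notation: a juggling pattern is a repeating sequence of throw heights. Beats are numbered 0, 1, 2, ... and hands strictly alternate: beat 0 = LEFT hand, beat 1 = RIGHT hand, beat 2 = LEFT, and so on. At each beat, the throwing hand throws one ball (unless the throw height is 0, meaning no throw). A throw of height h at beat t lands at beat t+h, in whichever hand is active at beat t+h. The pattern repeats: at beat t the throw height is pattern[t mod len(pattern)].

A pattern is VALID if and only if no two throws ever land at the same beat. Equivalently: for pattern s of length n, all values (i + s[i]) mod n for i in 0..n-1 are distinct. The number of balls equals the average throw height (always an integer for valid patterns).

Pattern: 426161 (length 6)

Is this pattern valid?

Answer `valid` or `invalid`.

i=0: (i + s[i]) mod n = (0 + 4) mod 6 = 4
i=1: (i + s[i]) mod n = (1 + 2) mod 6 = 3
i=2: (i + s[i]) mod n = (2 + 6) mod 6 = 2
i=3: (i + s[i]) mod n = (3 + 1) mod 6 = 4
i=4: (i + s[i]) mod n = (4 + 6) mod 6 = 4
i=5: (i + s[i]) mod n = (5 + 1) mod 6 = 0
Residues: [4, 3, 2, 4, 4, 0], distinct: False

Answer: invalid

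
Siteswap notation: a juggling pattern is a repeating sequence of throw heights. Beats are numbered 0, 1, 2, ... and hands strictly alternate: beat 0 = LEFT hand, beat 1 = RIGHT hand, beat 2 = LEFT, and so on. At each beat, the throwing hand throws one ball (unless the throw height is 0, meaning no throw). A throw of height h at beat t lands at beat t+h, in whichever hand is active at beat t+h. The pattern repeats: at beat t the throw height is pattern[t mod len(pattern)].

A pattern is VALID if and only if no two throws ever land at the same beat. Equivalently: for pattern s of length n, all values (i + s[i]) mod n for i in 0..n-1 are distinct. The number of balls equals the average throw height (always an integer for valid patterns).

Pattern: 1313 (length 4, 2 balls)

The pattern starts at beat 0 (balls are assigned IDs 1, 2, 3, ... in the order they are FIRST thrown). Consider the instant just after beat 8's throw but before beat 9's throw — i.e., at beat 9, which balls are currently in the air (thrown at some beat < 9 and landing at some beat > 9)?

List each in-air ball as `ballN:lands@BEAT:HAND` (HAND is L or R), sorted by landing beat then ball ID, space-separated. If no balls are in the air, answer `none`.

Answer: ball2:lands@10:L

Derivation:
Beat 0 (L): throw ball1 h=1 -> lands@1:R; in-air after throw: [b1@1:R]
Beat 1 (R): throw ball1 h=3 -> lands@4:L; in-air after throw: [b1@4:L]
Beat 2 (L): throw ball2 h=1 -> lands@3:R; in-air after throw: [b2@3:R b1@4:L]
Beat 3 (R): throw ball2 h=3 -> lands@6:L; in-air after throw: [b1@4:L b2@6:L]
Beat 4 (L): throw ball1 h=1 -> lands@5:R; in-air after throw: [b1@5:R b2@6:L]
Beat 5 (R): throw ball1 h=3 -> lands@8:L; in-air after throw: [b2@6:L b1@8:L]
Beat 6 (L): throw ball2 h=1 -> lands@7:R; in-air after throw: [b2@7:R b1@8:L]
Beat 7 (R): throw ball2 h=3 -> lands@10:L; in-air after throw: [b1@8:L b2@10:L]
Beat 8 (L): throw ball1 h=1 -> lands@9:R; in-air after throw: [b1@9:R b2@10:L]
Beat 9 (R): throw ball1 h=3 -> lands@12:L; in-air after throw: [b2@10:L b1@12:L]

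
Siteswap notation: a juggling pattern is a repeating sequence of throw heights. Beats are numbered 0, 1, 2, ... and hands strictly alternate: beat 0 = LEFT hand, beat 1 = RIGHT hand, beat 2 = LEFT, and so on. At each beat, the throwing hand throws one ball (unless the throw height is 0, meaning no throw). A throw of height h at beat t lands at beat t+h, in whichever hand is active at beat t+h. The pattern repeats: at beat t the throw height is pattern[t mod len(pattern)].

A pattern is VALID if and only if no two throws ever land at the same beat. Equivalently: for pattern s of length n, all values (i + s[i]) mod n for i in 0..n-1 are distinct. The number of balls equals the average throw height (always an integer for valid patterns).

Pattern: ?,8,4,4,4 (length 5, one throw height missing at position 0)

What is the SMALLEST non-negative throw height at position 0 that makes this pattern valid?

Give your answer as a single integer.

Answer: 0

Derivation:
i=0: s[i]=? (unknown)
i=1: (1 + 8) mod 5 = 4
i=2: (2 + 4) mod 5 = 1
i=3: (3 + 4) mod 5 = 2
i=4: (4 + 4) mod 5 = 3
Known residues: [1, 2, 3, 4]; need a permutation of 0..4, so missing residue r = 0
Need (0 + s) mod 5 = 0; smallest s = (0 - 0) mod 5 = 0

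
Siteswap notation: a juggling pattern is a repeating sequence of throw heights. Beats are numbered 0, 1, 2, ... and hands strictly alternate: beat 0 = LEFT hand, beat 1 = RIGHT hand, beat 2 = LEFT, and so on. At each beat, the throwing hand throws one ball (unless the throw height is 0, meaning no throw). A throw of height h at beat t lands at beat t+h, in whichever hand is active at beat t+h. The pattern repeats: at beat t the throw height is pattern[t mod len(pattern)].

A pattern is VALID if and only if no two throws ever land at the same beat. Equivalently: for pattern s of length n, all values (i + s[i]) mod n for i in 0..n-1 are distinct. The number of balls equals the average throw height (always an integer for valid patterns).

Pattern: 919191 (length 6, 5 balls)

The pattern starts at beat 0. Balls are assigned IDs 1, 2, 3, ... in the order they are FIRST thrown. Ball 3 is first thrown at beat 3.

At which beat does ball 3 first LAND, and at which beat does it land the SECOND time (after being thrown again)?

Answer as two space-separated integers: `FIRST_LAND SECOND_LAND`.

Beat 0 (L): throw ball1 h=9 -> lands@9:R; in-air after throw: [b1@9:R]
Beat 1 (R): throw ball2 h=1 -> lands@2:L; in-air after throw: [b2@2:L b1@9:R]
Beat 2 (L): throw ball2 h=9 -> lands@11:R; in-air after throw: [b1@9:R b2@11:R]
Beat 3 (R): throw ball3 h=1 -> lands@4:L; in-air after throw: [b3@4:L b1@9:R b2@11:R]
Beat 4 (L): throw ball3 h=9 -> lands@13:R; in-air after throw: [b1@9:R b2@11:R b3@13:R]
Beat 5 (R): throw ball4 h=1 -> lands@6:L; in-air after throw: [b4@6:L b1@9:R b2@11:R b3@13:R]
Beat 6 (L): throw ball4 h=9 -> lands@15:R; in-air after throw: [b1@9:R b2@11:R b3@13:R b4@15:R]
Beat 7 (R): throw ball5 h=1 -> lands@8:L; in-air after throw: [b5@8:L b1@9:R b2@11:R b3@13:R b4@15:R]
Beat 8 (L): throw ball5 h=9 -> lands@17:R; in-air after throw: [b1@9:R b2@11:R b3@13:R b4@15:R b5@17:R]
Beat 9 (R): throw ball1 h=1 -> lands@10:L; in-air after throw: [b1@10:L b2@11:R b3@13:R b4@15:R b5@17:R]
Beat 10 (L): throw ball1 h=9 -> lands@19:R; in-air after throw: [b2@11:R b3@13:R b4@15:R b5@17:R b1@19:R]
Beat 11 (R): throw ball2 h=1 -> lands@12:L; in-air after throw: [b2@12:L b3@13:R b4@15:R b5@17:R b1@19:R]
Beat 12 (L): throw ball2 h=9 -> lands@21:R; in-air after throw: [b3@13:R b4@15:R b5@17:R b1@19:R b2@21:R]
Beat 13 (R): throw ball3 h=1 -> lands@14:L; in-air after throw: [b3@14:L b4@15:R b5@17:R b1@19:R b2@21:R]
Ball 3: thrown@3 h=1 -> first land @4; rethrown@4 h=9 -> second land @13

Answer: 4 13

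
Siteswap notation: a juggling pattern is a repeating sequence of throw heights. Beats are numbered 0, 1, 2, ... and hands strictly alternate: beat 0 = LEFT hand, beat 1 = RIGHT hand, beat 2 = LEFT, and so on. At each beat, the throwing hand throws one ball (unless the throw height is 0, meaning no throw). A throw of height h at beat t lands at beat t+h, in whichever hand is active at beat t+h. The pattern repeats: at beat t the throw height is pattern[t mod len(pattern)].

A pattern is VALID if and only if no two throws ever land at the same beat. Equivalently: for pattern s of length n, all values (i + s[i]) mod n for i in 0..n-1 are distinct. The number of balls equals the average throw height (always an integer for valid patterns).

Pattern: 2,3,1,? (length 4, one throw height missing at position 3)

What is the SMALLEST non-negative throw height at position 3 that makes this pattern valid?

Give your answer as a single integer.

Answer: 2

Derivation:
i=0: (0 + 2) mod 4 = 2
i=1: (1 + 3) mod 4 = 0
i=2: (2 + 1) mod 4 = 3
i=3: s[i]=? (unknown)
Known residues: [0, 2, 3]; need a permutation of 0..3, so missing residue r = 1
Need (3 + s) mod 4 = 1; smallest s = (1 - 3) mod 4 = 2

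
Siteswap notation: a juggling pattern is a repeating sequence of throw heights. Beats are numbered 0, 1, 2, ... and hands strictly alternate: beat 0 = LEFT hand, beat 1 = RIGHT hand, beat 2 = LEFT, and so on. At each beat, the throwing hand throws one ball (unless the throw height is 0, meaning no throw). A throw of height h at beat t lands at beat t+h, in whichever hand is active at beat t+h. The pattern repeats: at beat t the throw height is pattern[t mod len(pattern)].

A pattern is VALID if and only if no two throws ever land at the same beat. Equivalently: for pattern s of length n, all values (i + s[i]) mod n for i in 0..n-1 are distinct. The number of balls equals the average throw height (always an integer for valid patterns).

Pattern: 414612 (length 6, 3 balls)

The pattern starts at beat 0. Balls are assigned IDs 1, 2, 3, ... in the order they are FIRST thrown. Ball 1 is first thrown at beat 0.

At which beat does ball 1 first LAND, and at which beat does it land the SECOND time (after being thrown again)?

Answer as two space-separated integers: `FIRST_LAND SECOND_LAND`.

Answer: 4 5

Derivation:
Beat 0 (L): throw ball1 h=4 -> lands@4:L; in-air after throw: [b1@4:L]
Beat 1 (R): throw ball2 h=1 -> lands@2:L; in-air after throw: [b2@2:L b1@4:L]
Beat 2 (L): throw ball2 h=4 -> lands@6:L; in-air after throw: [b1@4:L b2@6:L]
Beat 3 (R): throw ball3 h=6 -> lands@9:R; in-air after throw: [b1@4:L b2@6:L b3@9:R]
Beat 4 (L): throw ball1 h=1 -> lands@5:R; in-air after throw: [b1@5:R b2@6:L b3@9:R]
Beat 5 (R): throw ball1 h=2 -> lands@7:R; in-air after throw: [b2@6:L b1@7:R b3@9:R]
Ball 1: thrown@0 h=4 -> first land @4; rethrown@4 h=1 -> second land @5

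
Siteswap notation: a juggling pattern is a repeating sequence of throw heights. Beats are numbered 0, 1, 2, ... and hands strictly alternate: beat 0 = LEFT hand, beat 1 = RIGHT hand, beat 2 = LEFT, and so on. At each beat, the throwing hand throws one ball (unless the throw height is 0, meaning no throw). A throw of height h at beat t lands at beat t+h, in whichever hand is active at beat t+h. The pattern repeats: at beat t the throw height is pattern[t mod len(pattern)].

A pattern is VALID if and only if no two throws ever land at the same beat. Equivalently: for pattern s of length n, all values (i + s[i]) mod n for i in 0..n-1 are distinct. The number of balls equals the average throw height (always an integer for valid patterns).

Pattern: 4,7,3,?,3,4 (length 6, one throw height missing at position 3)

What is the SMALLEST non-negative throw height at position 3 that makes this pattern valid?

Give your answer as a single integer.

i=0: (0 + 4) mod 6 = 4
i=1: (1 + 7) mod 6 = 2
i=2: (2 + 3) mod 6 = 5
i=3: s[i]=? (unknown)
i=4: (4 + 3) mod 6 = 1
i=5: (5 + 4) mod 6 = 3
Known residues: [1, 2, 3, 4, 5]; need a permutation of 0..5, so missing residue r = 0
Need (3 + s) mod 6 = 0; smallest s = (0 - 3) mod 6 = 3

Answer: 3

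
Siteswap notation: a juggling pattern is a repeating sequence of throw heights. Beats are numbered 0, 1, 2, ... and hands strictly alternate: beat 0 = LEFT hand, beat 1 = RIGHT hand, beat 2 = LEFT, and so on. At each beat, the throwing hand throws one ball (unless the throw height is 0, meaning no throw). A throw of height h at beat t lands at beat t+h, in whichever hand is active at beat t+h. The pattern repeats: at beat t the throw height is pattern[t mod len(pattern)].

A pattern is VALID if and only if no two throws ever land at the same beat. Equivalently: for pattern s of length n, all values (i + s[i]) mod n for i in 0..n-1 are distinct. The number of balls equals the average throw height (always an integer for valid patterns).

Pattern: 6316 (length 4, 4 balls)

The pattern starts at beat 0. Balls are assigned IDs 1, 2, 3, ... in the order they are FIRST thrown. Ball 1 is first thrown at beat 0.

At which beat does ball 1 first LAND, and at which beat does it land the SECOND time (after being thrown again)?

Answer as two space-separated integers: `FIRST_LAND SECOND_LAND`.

Answer: 6 7

Derivation:
Beat 0 (L): throw ball1 h=6 -> lands@6:L; in-air after throw: [b1@6:L]
Beat 1 (R): throw ball2 h=3 -> lands@4:L; in-air after throw: [b2@4:L b1@6:L]
Beat 2 (L): throw ball3 h=1 -> lands@3:R; in-air after throw: [b3@3:R b2@4:L b1@6:L]
Beat 3 (R): throw ball3 h=6 -> lands@9:R; in-air after throw: [b2@4:L b1@6:L b3@9:R]
Beat 4 (L): throw ball2 h=6 -> lands@10:L; in-air after throw: [b1@6:L b3@9:R b2@10:L]
Beat 5 (R): throw ball4 h=3 -> lands@8:L; in-air after throw: [b1@6:L b4@8:L b3@9:R b2@10:L]
Beat 6 (L): throw ball1 h=1 -> lands@7:R; in-air after throw: [b1@7:R b4@8:L b3@9:R b2@10:L]
Beat 7 (R): throw ball1 h=6 -> lands@13:R; in-air after throw: [b4@8:L b3@9:R b2@10:L b1@13:R]
Ball 1: thrown@0 h=6 -> first land @6; rethrown@6 h=1 -> second land @7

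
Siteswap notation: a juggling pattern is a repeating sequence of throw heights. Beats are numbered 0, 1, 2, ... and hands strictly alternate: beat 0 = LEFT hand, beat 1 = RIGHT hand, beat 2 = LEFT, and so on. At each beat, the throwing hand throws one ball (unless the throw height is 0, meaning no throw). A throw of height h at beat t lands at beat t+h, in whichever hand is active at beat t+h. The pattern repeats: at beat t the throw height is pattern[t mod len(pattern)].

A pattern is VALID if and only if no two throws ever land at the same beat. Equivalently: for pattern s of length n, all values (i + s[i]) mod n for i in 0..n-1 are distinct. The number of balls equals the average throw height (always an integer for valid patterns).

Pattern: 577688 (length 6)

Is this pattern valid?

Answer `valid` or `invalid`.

i=0: (i + s[i]) mod n = (0 + 5) mod 6 = 5
i=1: (i + s[i]) mod n = (1 + 7) mod 6 = 2
i=2: (i + s[i]) mod n = (2 + 7) mod 6 = 3
i=3: (i + s[i]) mod n = (3 + 6) mod 6 = 3
i=4: (i + s[i]) mod n = (4 + 8) mod 6 = 0
i=5: (i + s[i]) mod n = (5 + 8) mod 6 = 1
Residues: [5, 2, 3, 3, 0, 1], distinct: False

Answer: invalid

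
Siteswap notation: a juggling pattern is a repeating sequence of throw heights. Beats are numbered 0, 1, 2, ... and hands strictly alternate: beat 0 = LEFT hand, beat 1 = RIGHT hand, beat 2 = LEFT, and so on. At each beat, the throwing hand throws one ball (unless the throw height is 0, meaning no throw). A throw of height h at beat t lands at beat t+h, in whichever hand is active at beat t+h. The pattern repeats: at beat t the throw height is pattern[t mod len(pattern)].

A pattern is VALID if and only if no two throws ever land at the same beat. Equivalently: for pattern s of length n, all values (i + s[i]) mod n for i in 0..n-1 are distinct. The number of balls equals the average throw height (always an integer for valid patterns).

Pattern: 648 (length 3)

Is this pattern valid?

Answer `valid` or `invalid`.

i=0: (i + s[i]) mod n = (0 + 6) mod 3 = 0
i=1: (i + s[i]) mod n = (1 + 4) mod 3 = 2
i=2: (i + s[i]) mod n = (2 + 8) mod 3 = 1
Residues: [0, 2, 1], distinct: True

Answer: valid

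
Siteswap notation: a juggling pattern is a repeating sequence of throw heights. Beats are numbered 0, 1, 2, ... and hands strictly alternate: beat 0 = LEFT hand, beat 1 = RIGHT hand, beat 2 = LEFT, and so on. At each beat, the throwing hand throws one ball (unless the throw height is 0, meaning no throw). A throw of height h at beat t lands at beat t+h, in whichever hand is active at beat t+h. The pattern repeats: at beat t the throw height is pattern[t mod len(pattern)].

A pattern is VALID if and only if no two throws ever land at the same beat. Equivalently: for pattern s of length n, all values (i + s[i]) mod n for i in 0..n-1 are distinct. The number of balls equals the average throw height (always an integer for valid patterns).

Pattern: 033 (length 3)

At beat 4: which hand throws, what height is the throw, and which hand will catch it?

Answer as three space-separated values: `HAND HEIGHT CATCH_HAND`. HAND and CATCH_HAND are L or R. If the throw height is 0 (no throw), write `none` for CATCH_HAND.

Beat 4: 4 mod 2 = 0, so hand = L
Throw height = pattern[4 mod 3] = pattern[1] = 3
Lands at beat 4+3=7, 7 mod 2 = 1, so catch hand = R

Answer: L 3 R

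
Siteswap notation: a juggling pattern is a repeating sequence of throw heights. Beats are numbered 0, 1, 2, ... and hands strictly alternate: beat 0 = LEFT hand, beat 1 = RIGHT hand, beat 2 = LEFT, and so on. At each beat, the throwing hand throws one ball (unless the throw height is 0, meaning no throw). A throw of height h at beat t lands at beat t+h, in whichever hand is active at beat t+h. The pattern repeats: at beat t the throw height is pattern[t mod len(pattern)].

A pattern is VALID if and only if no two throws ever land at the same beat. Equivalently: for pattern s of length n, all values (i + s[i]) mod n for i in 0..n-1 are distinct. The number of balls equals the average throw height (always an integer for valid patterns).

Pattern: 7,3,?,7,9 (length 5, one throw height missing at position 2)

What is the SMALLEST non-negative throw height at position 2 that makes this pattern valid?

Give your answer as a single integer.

i=0: (0 + 7) mod 5 = 2
i=1: (1 + 3) mod 5 = 4
i=2: s[i]=? (unknown)
i=3: (3 + 7) mod 5 = 0
i=4: (4 + 9) mod 5 = 3
Known residues: [0, 2, 3, 4]; need a permutation of 0..4, so missing residue r = 1
Need (2 + s) mod 5 = 1; smallest s = (1 - 2) mod 5 = 4

Answer: 4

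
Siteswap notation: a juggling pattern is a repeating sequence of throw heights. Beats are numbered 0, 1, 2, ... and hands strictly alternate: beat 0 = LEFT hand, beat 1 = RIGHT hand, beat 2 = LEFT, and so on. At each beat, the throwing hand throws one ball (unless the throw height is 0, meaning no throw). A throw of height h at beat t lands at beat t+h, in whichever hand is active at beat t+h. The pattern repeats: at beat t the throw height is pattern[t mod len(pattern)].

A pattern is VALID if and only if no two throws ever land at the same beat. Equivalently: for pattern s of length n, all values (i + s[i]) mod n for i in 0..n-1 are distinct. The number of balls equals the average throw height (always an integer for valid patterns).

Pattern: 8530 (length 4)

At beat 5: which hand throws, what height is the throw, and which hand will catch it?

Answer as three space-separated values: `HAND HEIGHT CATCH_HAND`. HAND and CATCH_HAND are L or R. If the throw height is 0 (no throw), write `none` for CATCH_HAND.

Answer: R 5 L

Derivation:
Beat 5: 5 mod 2 = 1, so hand = R
Throw height = pattern[5 mod 4] = pattern[1] = 5
Lands at beat 5+5=10, 10 mod 2 = 0, so catch hand = L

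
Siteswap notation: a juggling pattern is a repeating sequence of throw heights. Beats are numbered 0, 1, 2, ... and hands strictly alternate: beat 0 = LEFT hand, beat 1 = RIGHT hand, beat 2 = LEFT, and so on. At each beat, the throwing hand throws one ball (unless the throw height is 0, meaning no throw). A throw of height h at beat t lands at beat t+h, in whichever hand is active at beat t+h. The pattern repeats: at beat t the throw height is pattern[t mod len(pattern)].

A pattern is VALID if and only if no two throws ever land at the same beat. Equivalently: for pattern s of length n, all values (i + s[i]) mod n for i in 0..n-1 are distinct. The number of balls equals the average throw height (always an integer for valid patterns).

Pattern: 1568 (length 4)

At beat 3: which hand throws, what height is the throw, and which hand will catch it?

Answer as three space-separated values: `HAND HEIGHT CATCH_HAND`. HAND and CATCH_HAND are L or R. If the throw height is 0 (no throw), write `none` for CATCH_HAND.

Answer: R 8 R

Derivation:
Beat 3: 3 mod 2 = 1, so hand = R
Throw height = pattern[3 mod 4] = pattern[3] = 8
Lands at beat 3+8=11, 11 mod 2 = 1, so catch hand = R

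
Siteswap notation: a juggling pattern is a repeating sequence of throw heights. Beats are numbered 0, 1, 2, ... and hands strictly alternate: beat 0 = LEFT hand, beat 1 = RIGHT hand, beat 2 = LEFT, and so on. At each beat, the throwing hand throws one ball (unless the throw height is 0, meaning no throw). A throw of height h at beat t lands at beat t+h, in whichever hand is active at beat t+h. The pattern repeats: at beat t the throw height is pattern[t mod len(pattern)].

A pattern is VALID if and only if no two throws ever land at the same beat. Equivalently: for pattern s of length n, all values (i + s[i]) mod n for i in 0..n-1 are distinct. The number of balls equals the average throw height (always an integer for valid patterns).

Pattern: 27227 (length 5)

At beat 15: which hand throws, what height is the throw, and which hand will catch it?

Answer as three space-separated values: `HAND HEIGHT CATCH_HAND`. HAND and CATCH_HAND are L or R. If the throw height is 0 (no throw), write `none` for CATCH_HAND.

Answer: R 2 R

Derivation:
Beat 15: 15 mod 2 = 1, so hand = R
Throw height = pattern[15 mod 5] = pattern[0] = 2
Lands at beat 15+2=17, 17 mod 2 = 1, so catch hand = R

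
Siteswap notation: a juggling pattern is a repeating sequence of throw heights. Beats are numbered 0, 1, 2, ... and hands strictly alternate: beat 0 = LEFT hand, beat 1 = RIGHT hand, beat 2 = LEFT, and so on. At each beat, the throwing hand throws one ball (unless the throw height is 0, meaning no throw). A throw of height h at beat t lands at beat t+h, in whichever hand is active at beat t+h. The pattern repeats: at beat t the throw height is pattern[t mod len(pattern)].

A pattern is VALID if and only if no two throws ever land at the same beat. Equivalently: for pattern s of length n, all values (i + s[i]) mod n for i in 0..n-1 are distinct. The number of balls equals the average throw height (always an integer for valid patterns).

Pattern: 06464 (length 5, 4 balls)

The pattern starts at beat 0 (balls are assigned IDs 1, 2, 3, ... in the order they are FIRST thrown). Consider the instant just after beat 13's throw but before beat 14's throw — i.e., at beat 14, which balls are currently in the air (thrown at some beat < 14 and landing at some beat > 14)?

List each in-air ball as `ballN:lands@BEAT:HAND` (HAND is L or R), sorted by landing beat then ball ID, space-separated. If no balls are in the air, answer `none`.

Beat 1 (R): throw ball1 h=6 -> lands@7:R; in-air after throw: [b1@7:R]
Beat 2 (L): throw ball2 h=4 -> lands@6:L; in-air after throw: [b2@6:L b1@7:R]
Beat 3 (R): throw ball3 h=6 -> lands@9:R; in-air after throw: [b2@6:L b1@7:R b3@9:R]
Beat 4 (L): throw ball4 h=4 -> lands@8:L; in-air after throw: [b2@6:L b1@7:R b4@8:L b3@9:R]
Beat 6 (L): throw ball2 h=6 -> lands@12:L; in-air after throw: [b1@7:R b4@8:L b3@9:R b2@12:L]
Beat 7 (R): throw ball1 h=4 -> lands@11:R; in-air after throw: [b4@8:L b3@9:R b1@11:R b2@12:L]
Beat 8 (L): throw ball4 h=6 -> lands@14:L; in-air after throw: [b3@9:R b1@11:R b2@12:L b4@14:L]
Beat 9 (R): throw ball3 h=4 -> lands@13:R; in-air after throw: [b1@11:R b2@12:L b3@13:R b4@14:L]
Beat 11 (R): throw ball1 h=6 -> lands@17:R; in-air after throw: [b2@12:L b3@13:R b4@14:L b1@17:R]
Beat 12 (L): throw ball2 h=4 -> lands@16:L; in-air after throw: [b3@13:R b4@14:L b2@16:L b1@17:R]
Beat 13 (R): throw ball3 h=6 -> lands@19:R; in-air after throw: [b4@14:L b2@16:L b1@17:R b3@19:R]
Beat 14 (L): throw ball4 h=4 -> lands@18:L; in-air after throw: [b2@16:L b1@17:R b4@18:L b3@19:R]

Answer: ball2:lands@16:L ball1:lands@17:R ball3:lands@19:R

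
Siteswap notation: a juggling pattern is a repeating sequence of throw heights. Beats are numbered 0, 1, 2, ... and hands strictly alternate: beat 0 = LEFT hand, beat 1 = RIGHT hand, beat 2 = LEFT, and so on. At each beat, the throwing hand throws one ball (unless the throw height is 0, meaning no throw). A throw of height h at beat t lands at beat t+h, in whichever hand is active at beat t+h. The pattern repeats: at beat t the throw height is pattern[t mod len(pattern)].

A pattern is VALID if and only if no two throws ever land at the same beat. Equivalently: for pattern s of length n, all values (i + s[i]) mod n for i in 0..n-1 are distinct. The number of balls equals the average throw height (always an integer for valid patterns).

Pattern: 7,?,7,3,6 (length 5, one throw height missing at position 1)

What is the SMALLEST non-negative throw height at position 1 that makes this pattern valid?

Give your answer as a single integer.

i=0: (0 + 7) mod 5 = 2
i=1: s[i]=? (unknown)
i=2: (2 + 7) mod 5 = 4
i=3: (3 + 3) mod 5 = 1
i=4: (4 + 6) mod 5 = 0
Known residues: [0, 1, 2, 4]; need a permutation of 0..4, so missing residue r = 3
Need (1 + s) mod 5 = 3; smallest s = (3 - 1) mod 5 = 2

Answer: 2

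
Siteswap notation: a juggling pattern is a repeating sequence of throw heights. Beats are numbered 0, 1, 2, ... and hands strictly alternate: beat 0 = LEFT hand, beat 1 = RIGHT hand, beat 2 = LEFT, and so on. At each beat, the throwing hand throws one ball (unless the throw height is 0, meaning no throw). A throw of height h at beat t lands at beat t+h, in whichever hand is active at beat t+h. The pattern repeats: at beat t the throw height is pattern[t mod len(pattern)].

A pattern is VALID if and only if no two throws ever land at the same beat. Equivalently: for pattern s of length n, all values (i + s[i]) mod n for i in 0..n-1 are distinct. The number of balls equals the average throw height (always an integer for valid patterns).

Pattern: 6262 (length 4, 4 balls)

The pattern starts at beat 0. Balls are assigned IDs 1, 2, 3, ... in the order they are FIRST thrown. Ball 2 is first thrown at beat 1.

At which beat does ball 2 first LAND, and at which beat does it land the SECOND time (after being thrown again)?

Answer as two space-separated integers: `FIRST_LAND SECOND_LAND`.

Beat 0 (L): throw ball1 h=6 -> lands@6:L; in-air after throw: [b1@6:L]
Beat 1 (R): throw ball2 h=2 -> lands@3:R; in-air after throw: [b2@3:R b1@6:L]
Beat 2 (L): throw ball3 h=6 -> lands@8:L; in-air after throw: [b2@3:R b1@6:L b3@8:L]
Beat 3 (R): throw ball2 h=2 -> lands@5:R; in-air after throw: [b2@5:R b1@6:L b3@8:L]
Beat 4 (L): throw ball4 h=6 -> lands@10:L; in-air after throw: [b2@5:R b1@6:L b3@8:L b4@10:L]
Beat 5 (R): throw ball2 h=2 -> lands@7:R; in-air after throw: [b1@6:L b2@7:R b3@8:L b4@10:L]
Ball 2: thrown@1 h=2 -> first land @3; rethrown@3 h=2 -> second land @5

Answer: 3 5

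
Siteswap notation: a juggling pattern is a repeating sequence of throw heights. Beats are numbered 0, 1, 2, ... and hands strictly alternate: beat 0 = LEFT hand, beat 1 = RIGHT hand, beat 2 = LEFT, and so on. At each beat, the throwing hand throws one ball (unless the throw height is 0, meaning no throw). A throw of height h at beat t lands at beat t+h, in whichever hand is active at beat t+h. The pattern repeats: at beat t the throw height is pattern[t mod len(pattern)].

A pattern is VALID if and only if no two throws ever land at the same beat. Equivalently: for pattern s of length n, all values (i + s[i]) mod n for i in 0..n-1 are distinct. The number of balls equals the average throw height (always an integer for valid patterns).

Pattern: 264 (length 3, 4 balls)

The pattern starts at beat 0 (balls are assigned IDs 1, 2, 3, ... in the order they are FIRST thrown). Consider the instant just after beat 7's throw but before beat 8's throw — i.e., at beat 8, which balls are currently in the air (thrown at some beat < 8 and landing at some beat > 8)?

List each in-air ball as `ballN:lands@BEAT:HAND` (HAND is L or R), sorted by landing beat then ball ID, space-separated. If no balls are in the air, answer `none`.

Beat 0 (L): throw ball1 h=2 -> lands@2:L; in-air after throw: [b1@2:L]
Beat 1 (R): throw ball2 h=6 -> lands@7:R; in-air after throw: [b1@2:L b2@7:R]
Beat 2 (L): throw ball1 h=4 -> lands@6:L; in-air after throw: [b1@6:L b2@7:R]
Beat 3 (R): throw ball3 h=2 -> lands@5:R; in-air after throw: [b3@5:R b1@6:L b2@7:R]
Beat 4 (L): throw ball4 h=6 -> lands@10:L; in-air after throw: [b3@5:R b1@6:L b2@7:R b4@10:L]
Beat 5 (R): throw ball3 h=4 -> lands@9:R; in-air after throw: [b1@6:L b2@7:R b3@9:R b4@10:L]
Beat 6 (L): throw ball1 h=2 -> lands@8:L; in-air after throw: [b2@7:R b1@8:L b3@9:R b4@10:L]
Beat 7 (R): throw ball2 h=6 -> lands@13:R; in-air after throw: [b1@8:L b3@9:R b4@10:L b2@13:R]
Beat 8 (L): throw ball1 h=4 -> lands@12:L; in-air after throw: [b3@9:R b4@10:L b1@12:L b2@13:R]

Answer: ball3:lands@9:R ball4:lands@10:L ball2:lands@13:R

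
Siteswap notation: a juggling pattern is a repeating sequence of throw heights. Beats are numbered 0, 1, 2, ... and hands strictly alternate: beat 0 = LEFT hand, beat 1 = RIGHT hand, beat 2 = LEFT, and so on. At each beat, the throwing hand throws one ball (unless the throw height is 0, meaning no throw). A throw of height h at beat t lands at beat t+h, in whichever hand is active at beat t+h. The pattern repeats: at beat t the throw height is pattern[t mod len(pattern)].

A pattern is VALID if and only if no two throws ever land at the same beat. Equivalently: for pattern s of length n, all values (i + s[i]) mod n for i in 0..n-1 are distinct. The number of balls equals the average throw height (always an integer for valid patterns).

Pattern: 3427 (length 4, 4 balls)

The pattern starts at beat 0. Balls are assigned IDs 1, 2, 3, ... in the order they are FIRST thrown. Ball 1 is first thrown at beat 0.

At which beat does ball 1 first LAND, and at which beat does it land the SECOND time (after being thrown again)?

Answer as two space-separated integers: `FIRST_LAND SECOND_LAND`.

Answer: 3 10

Derivation:
Beat 0 (L): throw ball1 h=3 -> lands@3:R; in-air after throw: [b1@3:R]
Beat 1 (R): throw ball2 h=4 -> lands@5:R; in-air after throw: [b1@3:R b2@5:R]
Beat 2 (L): throw ball3 h=2 -> lands@4:L; in-air after throw: [b1@3:R b3@4:L b2@5:R]
Beat 3 (R): throw ball1 h=7 -> lands@10:L; in-air after throw: [b3@4:L b2@5:R b1@10:L]
Beat 4 (L): throw ball3 h=3 -> lands@7:R; in-air after throw: [b2@5:R b3@7:R b1@10:L]
Beat 5 (R): throw ball2 h=4 -> lands@9:R; in-air after throw: [b3@7:R b2@9:R b1@10:L]
Beat 6 (L): throw ball4 h=2 -> lands@8:L; in-air after throw: [b3@7:R b4@8:L b2@9:R b1@10:L]
Beat 7 (R): throw ball3 h=7 -> lands@14:L; in-air after throw: [b4@8:L b2@9:R b1@10:L b3@14:L]
Beat 8 (L): throw ball4 h=3 -> lands@11:R; in-air after throw: [b2@9:R b1@10:L b4@11:R b3@14:L]
Beat 9 (R): throw ball2 h=4 -> lands@13:R; in-air after throw: [b1@10:L b4@11:R b2@13:R b3@14:L]
Beat 10 (L): throw ball1 h=2 -> lands@12:L; in-air after throw: [b4@11:R b1@12:L b2@13:R b3@14:L]
Ball 1: thrown@0 h=3 -> first land @3; rethrown@3 h=7 -> second land @10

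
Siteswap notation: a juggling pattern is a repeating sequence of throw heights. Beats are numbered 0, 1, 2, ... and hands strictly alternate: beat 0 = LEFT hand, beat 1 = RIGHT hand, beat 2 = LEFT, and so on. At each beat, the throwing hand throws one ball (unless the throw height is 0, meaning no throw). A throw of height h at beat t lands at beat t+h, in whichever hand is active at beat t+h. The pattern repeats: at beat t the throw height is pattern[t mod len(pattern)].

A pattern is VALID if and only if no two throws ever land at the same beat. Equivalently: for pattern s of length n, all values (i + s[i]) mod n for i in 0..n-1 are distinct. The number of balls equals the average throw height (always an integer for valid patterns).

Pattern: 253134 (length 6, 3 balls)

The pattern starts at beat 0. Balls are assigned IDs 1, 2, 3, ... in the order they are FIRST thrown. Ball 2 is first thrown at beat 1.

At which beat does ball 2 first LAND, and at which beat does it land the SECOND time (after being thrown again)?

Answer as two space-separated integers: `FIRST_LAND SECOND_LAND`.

Beat 0 (L): throw ball1 h=2 -> lands@2:L; in-air after throw: [b1@2:L]
Beat 1 (R): throw ball2 h=5 -> lands@6:L; in-air after throw: [b1@2:L b2@6:L]
Beat 2 (L): throw ball1 h=3 -> lands@5:R; in-air after throw: [b1@5:R b2@6:L]
Beat 3 (R): throw ball3 h=1 -> lands@4:L; in-air after throw: [b3@4:L b1@5:R b2@6:L]
Beat 4 (L): throw ball3 h=3 -> lands@7:R; in-air after throw: [b1@5:R b2@6:L b3@7:R]
Beat 5 (R): throw ball1 h=4 -> lands@9:R; in-air after throw: [b2@6:L b3@7:R b1@9:R]
Beat 6 (L): throw ball2 h=2 -> lands@8:L; in-air after throw: [b3@7:R b2@8:L b1@9:R]
Beat 7 (R): throw ball3 h=5 -> lands@12:L; in-air after throw: [b2@8:L b1@9:R b3@12:L]
Beat 8 (L): throw ball2 h=3 -> lands@11:R; in-air after throw: [b1@9:R b2@11:R b3@12:L]
Ball 2: thrown@1 h=5 -> first land @6; rethrown@6 h=2 -> second land @8

Answer: 6 8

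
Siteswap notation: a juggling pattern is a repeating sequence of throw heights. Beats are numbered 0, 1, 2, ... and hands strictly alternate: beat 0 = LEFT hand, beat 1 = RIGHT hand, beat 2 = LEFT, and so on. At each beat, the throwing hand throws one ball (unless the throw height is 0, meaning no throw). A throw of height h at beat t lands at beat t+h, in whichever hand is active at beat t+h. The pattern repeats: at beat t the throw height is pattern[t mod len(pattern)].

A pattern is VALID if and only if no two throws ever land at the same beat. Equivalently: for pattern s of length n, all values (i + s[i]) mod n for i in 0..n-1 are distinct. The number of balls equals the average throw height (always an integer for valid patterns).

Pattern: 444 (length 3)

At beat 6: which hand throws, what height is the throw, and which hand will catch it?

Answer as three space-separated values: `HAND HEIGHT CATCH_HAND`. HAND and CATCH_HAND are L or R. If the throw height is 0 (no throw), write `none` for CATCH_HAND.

Beat 6: 6 mod 2 = 0, so hand = L
Throw height = pattern[6 mod 3] = pattern[0] = 4
Lands at beat 6+4=10, 10 mod 2 = 0, so catch hand = L

Answer: L 4 L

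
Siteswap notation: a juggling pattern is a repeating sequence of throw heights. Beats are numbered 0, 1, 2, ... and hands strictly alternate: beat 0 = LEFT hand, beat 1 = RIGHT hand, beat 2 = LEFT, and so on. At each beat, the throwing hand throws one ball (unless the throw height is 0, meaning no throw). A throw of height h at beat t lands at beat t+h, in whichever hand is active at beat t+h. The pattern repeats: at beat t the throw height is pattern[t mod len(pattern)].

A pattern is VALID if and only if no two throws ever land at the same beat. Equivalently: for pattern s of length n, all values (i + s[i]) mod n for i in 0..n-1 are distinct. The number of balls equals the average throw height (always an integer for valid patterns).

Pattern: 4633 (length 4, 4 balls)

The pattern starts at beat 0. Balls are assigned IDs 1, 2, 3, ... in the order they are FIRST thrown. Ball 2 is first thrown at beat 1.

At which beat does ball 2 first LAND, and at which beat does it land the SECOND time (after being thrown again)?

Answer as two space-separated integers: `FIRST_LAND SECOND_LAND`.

Answer: 7 10

Derivation:
Beat 0 (L): throw ball1 h=4 -> lands@4:L; in-air after throw: [b1@4:L]
Beat 1 (R): throw ball2 h=6 -> lands@7:R; in-air after throw: [b1@4:L b2@7:R]
Beat 2 (L): throw ball3 h=3 -> lands@5:R; in-air after throw: [b1@4:L b3@5:R b2@7:R]
Beat 3 (R): throw ball4 h=3 -> lands@6:L; in-air after throw: [b1@4:L b3@5:R b4@6:L b2@7:R]
Beat 4 (L): throw ball1 h=4 -> lands@8:L; in-air after throw: [b3@5:R b4@6:L b2@7:R b1@8:L]
Beat 5 (R): throw ball3 h=6 -> lands@11:R; in-air after throw: [b4@6:L b2@7:R b1@8:L b3@11:R]
Beat 6 (L): throw ball4 h=3 -> lands@9:R; in-air after throw: [b2@7:R b1@8:L b4@9:R b3@11:R]
Beat 7 (R): throw ball2 h=3 -> lands@10:L; in-air after throw: [b1@8:L b4@9:R b2@10:L b3@11:R]
Beat 8 (L): throw ball1 h=4 -> lands@12:L; in-air after throw: [b4@9:R b2@10:L b3@11:R b1@12:L]
Beat 9 (R): throw ball4 h=6 -> lands@15:R; in-air after throw: [b2@10:L b3@11:R b1@12:L b4@15:R]
Beat 10 (L): throw ball2 h=3 -> lands@13:R; in-air after throw: [b3@11:R b1@12:L b2@13:R b4@15:R]
Ball 2: thrown@1 h=6 -> first land @7; rethrown@7 h=3 -> second land @10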